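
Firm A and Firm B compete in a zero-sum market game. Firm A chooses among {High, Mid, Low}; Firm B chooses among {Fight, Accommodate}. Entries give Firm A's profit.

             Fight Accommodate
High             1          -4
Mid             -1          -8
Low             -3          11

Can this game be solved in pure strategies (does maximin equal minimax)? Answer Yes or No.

No

Row minima: High → -4, Mid → -8, Low → -3; maximin = -3.
Column maxima: Fight → 1, Accommodate → 11; minimax = 1.
-3 ≠ 1, so no pure-strategy equilibrium exists.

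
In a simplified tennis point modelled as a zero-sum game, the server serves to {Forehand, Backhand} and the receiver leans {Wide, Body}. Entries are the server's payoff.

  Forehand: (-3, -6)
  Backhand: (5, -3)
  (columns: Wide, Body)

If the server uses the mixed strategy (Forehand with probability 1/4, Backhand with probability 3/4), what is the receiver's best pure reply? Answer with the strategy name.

If the receiver plays Wide, the server's expected payoff is (1/4)·(-3) + (3/4)·5 = 3.
If the receiver plays Body, the server's expected payoff is (1/4)·(-6) + (3/4)·(-3) = -15/4.
The receiver minimizes the server's payoff; the smallest is -15/4, so the best response is Body.

Body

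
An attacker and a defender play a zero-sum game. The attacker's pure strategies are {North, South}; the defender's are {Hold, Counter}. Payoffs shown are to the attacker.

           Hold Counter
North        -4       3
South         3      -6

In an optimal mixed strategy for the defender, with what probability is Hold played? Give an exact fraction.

9/16

Row minima: North → -4, South → -6; maximin = -4.
Column maxima: Hold → 3, Counter → 3; minimax = 3.
-4 ≠ 3, so there is no saddle point; optimal play is mixed.
Let the attacker play North with probability p. Expected payoff against Hold: (-4)p + 3(1−p) = −7p + 3; against Counter: 3p + (-6)(1−p) = 9p − 6.
Setting these equal: −7p + 3 = 9p − 6 ⇒ −16p = -9 ⇒ p = 9/16, and the value is (-7)·(9/16) + 3 = -15/16.
For the defender: with q = P(Hold), equating North's and South's payoffs gives −7q + 3 = 9q − 6 ⇒ q = 9/16.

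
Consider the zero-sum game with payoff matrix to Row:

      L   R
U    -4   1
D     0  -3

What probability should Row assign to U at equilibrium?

3/8

Row minima: U → -4, D → -3; maximin = -3.
Column maxima: L → 0, R → 1; minimax = 0.
-3 ≠ 0, so there is no saddle point; optimal play is mixed.
Let Row play U with probability p. Expected payoff against L: (-4)p + 0(1−p) = −4p; against R: 1p + (-3)(1−p) = 4p − 3.
Setting these equal: −4p = 4p − 3 ⇒ −8p = -3 ⇒ p = 3/8, and the value is (-4)·(3/8) = -3/2.
For Column: with q = P(L), equating U's and D's payoffs gives −5q + 1 = 3q − 3 ⇒ q = 1/2.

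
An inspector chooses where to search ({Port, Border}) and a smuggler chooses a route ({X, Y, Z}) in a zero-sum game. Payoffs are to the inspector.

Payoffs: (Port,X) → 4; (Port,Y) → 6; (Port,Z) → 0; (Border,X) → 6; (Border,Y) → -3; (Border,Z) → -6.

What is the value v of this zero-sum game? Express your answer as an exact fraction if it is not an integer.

Row minima: Port → 0, Border → -6; maximin = 0.
Column maxima: X → 6, Y → 6, Z → 0; minimax = 0.
Since maximin = minimax = 0, there is a saddle point and the value is 0.

0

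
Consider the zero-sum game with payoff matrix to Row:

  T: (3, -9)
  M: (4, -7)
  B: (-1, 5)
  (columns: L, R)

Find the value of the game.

13/17

Row minima: T → -9, M → -7, B → -1; maximin = -1.
Column maxima: L → 4, R → 5; minimax = 4.
-1 ≠ 4, so there is no saddle point; optimal play is mixed.
T is strictly dominated by M, so Row never plays it.
On the remaining 2×2 (M, B vs L, R):
Let Row play M with probability p. Expected payoff against L: 4p + (-1)(1−p) = 5p − 1; against R: (-7)p + 5(1−p) = −12p + 5.
Setting these equal: 5p − 1 = −12p + 5 ⇒ 17p = 6 ⇒ p = 6/17, and the value is (5)·(6/17) − 1 = 13/17.
For Column: with q = P(L), equating M's and B's payoffs gives 11q − 7 = −6q + 5 ⇒ q = 12/17.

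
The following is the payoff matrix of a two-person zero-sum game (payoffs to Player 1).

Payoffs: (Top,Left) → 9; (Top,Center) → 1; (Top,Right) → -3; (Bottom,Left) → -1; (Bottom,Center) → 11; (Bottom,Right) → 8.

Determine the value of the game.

23/7

Row minima: Top → -3, Bottom → -1; maximin = -1.
Column maxima: Left → 9, Center → 11, Right → 8; minimax = 8.
-1 ≠ 8, so there is no saddle point; optimal play is mixed.
Center is strictly dominated by Right (it gives Player 1 strictly more in every row), so Player 2 never plays it.
On the remaining 2×2 (Top, Bottom vs Left, Right):
Let Player 1 play Top with probability p. Expected payoff against Left: 9p + (-1)(1−p) = 10p − 1; against Right: (-3)p + 8(1−p) = −11p + 8.
Setting these equal: 10p − 1 = −11p + 8 ⇒ 21p = 9 ⇒ p = 3/7, and the value is (10)·(3/7) − 1 = 23/7.
For Player 2: with q = P(Left), equating Top's and Bottom's payoffs gives 12q − 3 = −9q + 8 ⇒ q = 11/21.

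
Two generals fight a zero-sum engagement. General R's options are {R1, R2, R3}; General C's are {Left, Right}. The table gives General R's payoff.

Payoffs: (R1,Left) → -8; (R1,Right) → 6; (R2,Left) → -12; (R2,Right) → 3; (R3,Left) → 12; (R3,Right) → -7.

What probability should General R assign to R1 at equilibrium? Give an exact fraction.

19/33

Row minima: R1 → -8, R2 → -12, R3 → -7; maximin = -7.
Column maxima: Left → 12, Right → 6; minimax = 6.
-7 ≠ 6, so there is no saddle point; optimal play is mixed.
R2 is strictly dominated by R1, so General R never plays it.
On the remaining 2×2 (R1, R3 vs Left, Right):
Let General R play R1 with probability p. Expected payoff against Left: (-8)p + 12(1−p) = −20p + 12; against Right: 6p + (-7)(1−p) = 13p − 7.
Setting these equal: −20p + 12 = 13p − 7 ⇒ −33p = -19 ⇒ p = 19/33, and the value is (-20)·(19/33) + 12 = 16/33.
For General C: with q = P(Left), equating R1's and R3's payoffs gives −14q + 6 = 19q − 7 ⇒ q = 13/33.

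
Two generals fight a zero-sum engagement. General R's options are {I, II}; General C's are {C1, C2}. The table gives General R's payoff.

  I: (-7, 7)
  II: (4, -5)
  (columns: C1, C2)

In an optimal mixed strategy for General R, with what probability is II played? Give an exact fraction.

14/23

Row minima: I → -7, II → -5; maximin = -5.
Column maxima: C1 → 4, C2 → 7; minimax = 4.
-5 ≠ 4, so there is no saddle point; optimal play is mixed.
Let General R play I with probability p. Expected payoff against C1: (-7)p + 4(1−p) = −11p + 4; against C2: 7p + (-5)(1−p) = 12p − 5.
Setting these equal: −11p + 4 = 12p − 5 ⇒ −23p = -9 ⇒ p = 9/23, and the value is (-11)·(9/23) + 4 = -7/23.
For General C: with q = P(C1), equating I's and II's payoffs gives −14q + 7 = 9q − 5 ⇒ q = 12/23.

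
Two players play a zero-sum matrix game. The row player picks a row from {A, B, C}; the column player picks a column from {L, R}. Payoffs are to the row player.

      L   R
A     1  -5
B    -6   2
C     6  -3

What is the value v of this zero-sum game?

-6/17

Row minima: A → -5, B → -6, C → -3; maximin = -3.
Column maxima: L → 6, R → 2; minimax = 2.
-3 ≠ 2, so there is no saddle point; optimal play is mixed.
A is strictly dominated by C, so the row player never plays it.
On the remaining 2×2 (B, C vs L, R):
Let the row player play B with probability p. Expected payoff against L: (-6)p + 6(1−p) = −12p + 6; against R: 2p + (-3)(1−p) = 5p − 3.
Setting these equal: −12p + 6 = 5p − 3 ⇒ −17p = -9 ⇒ p = 9/17, and the value is (-12)·(9/17) + 6 = -6/17.
For the column player: with q = P(L), equating B's and C's payoffs gives −8q + 2 = 9q − 3 ⇒ q = 5/17.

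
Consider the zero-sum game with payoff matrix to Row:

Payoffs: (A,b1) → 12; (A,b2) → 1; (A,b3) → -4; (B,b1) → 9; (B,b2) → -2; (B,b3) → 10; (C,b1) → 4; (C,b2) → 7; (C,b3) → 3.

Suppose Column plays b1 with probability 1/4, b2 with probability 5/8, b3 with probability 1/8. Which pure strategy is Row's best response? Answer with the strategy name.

C

Expected payoff of A: (1/4)·12 + (5/8)·1 + (1/8)·(-4) = 25/8.
Expected payoff of B: (1/4)·9 + (5/8)·(-2) + (1/8)·10 = 9/4.
Expected payoff of C: (1/4)·4 + (5/8)·7 + (1/8)·3 = 23/4.
The largest is 23/4, so Row's best response is C.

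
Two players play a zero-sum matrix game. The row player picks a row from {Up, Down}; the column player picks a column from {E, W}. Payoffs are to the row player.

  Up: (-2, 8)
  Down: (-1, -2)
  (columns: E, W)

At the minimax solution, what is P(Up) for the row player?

1/11

Row minima: Up → -2, Down → -2; maximin = -2.
Column maxima: E → -1, W → 8; minimax = -1.
-2 ≠ -1, so there is no saddle point; optimal play is mixed.
Let the row player play Up with probability p. Expected payoff against E: (-2)p + (-1)(1−p) = −p − 1; against W: 8p + (-2)(1−p) = 10p − 2.
Setting these equal: −p − 1 = 10p − 2 ⇒ −11p = -1 ⇒ p = 1/11, and the value is (-1)·(1/11) − 1 = -12/11.
For the column player: with q = P(E), equating Up's and Down's payoffs gives −10q + 8 = q − 2 ⇒ q = 10/11.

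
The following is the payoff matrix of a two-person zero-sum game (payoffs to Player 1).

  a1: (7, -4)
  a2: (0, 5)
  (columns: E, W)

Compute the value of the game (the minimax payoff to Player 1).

Row minima: a1 → -4, a2 → 0; maximin = 0.
Column maxima: E → 7, W → 5; minimax = 5.
0 ≠ 5, so there is no saddle point; optimal play is mixed.
Let Player 1 play a1 with probability p. Expected payoff against E: 7p + 0(1−p) = 7p; against W: (-4)p + 5(1−p) = −9p + 5.
Setting these equal: 7p = −9p + 5 ⇒ 16p = 5 ⇒ p = 5/16, and the value is (7)·(5/16) = 35/16.
For Player 2: with q = P(E), equating a1's and a2's payoffs gives 11q − 4 = −5q + 5 ⇒ q = 9/16.

35/16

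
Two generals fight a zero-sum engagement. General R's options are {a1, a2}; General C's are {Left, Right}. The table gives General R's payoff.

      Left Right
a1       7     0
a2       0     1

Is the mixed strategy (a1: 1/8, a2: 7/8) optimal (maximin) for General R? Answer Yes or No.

Yes

Against Left this mix gives (1/8)·7 + (7/8)·0 = 7/8.
Against Right this mix gives (1/8)·0 + (7/8)·1 = 7/8.
All of General C's active replies (Left, Right) yield 7/8, and no column does worse for General R. The mix makes General C indifferent and guarantees 7/8, so it is optimal.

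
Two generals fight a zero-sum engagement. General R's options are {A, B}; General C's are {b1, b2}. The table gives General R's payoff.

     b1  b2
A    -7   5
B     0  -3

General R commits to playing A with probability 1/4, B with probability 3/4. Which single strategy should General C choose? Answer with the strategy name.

b1

If General C plays b1, General R's expected payoff is (1/4)·(-7) + (3/4)·0 = -7/4.
If General C plays b2, General R's expected payoff is (1/4)·5 + (3/4)·(-3) = -1.
General C minimizes General R's payoff; the smallest is -7/4, so the best response is b1.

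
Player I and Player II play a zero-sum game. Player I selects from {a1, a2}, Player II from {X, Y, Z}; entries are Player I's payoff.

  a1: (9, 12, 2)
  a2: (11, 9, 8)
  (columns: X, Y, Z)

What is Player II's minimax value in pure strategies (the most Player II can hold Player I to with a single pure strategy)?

8

Column maxima: X → 11, Y → 12, Z → 8.
The smallest of these is 8.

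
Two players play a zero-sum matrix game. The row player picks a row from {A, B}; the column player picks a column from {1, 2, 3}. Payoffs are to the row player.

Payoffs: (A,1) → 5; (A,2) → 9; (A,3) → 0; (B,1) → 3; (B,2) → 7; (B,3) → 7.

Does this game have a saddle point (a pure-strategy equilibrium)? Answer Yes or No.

Row minima: A → 0, B → 3; maximin = 3.
Column maxima: 1 → 5, 2 → 9, 3 → 7; minimax = 5.
3 ≠ 5, so no pure-strategy equilibrium exists.

No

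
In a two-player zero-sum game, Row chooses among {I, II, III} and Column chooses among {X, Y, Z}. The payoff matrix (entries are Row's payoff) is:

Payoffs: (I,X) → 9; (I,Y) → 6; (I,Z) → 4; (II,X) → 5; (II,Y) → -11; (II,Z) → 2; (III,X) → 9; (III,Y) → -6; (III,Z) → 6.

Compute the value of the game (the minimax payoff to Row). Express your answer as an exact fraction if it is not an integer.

Row minima: I → 4, II → -11, III → -6; maximin = 4.
Column maxima: X → 9, Y → 6, Z → 6; minimax = 6.
4 ≠ 6, so there is no saddle point; optimal play is mixed.
II is strictly dominated by I, so Row never plays it.
X is strictly dominated by Y (it gives Row strictly more in every row), so Column never plays it.
On the remaining 2×2 (I, III vs Y, Z):
Let Row play I with probability p. Expected payoff against Y: 6p + (-6)(1−p) = 12p − 6; against Z: 4p + 6(1−p) = −2p + 6.
Setting these equal: 12p − 6 = −2p + 6 ⇒ 14p = 12 ⇒ p = 6/7, and the value is (12)·(6/7) − 6 = 30/7.
For Column: with q = P(Y), equating I's and III's payoffs gives 2q + 4 = −12q + 6 ⇒ q = 1/7.

30/7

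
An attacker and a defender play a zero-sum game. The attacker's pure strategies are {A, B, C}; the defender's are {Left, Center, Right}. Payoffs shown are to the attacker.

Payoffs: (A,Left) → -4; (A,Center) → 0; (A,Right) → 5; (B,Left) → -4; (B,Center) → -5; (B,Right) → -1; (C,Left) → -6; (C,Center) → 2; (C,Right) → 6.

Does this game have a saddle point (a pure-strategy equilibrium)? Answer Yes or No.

Yes

Row minima: A → -4, B → -5, C → -6; maximin = -4.
Column maxima: Left → -4, Center → 2, Right → 6; minimax = -4.
maximin = minimax = -4, so a saddle point exists.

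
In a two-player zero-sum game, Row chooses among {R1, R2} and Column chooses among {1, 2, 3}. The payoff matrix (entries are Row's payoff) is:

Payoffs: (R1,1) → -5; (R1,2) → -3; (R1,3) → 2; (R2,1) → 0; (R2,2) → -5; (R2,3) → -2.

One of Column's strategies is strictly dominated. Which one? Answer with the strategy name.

3

2 holds Row's payoff strictly below 3 in every row: -3 < 2, -5 < -2.
So 3 is strictly dominated for Column.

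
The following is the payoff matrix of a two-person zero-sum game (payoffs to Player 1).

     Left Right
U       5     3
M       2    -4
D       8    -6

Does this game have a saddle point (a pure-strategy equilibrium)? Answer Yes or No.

Row minima: U → 3, M → -4, D → -6; maximin = 3.
Column maxima: Left → 8, Right → 3; minimax = 3.
maximin = minimax = 3, so a saddle point exists.

Yes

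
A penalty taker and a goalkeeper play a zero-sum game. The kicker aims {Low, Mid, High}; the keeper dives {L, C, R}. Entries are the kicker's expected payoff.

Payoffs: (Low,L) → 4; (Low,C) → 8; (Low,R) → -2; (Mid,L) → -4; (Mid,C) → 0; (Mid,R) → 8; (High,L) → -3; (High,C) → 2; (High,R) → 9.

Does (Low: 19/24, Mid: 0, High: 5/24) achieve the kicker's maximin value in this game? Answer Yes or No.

No

Against L this mix gives (19/24)·4 + (5/24)·(-3) = 61/24.
Against C this mix gives (19/24)·8 + (5/24)·2 = 27/4.
Against R this mix gives (19/24)·(-2) + (5/24)·9 = 7/24.
The keeper will play R, holding the kicker to 7/24. Shifting weight toward the row that does better against R would raise this floor (the equalizing mix achieves 5/3 against both R and L), so the proposed strategy is not optimal.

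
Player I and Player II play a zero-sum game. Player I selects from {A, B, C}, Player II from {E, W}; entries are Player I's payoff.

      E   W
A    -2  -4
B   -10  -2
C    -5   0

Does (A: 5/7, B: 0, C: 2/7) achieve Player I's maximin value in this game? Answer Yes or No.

Yes

Against E this mix gives (5/7)·(-2) + (2/7)·(-5) = -20/7.
Against W this mix gives (5/7)·(-4) + (2/7)·0 = -20/7.
All of Player II's active replies (E, W) yield -20/7, and no column does worse for Player I. The mix makes Player II indifferent and guarantees -20/7, so it is optimal.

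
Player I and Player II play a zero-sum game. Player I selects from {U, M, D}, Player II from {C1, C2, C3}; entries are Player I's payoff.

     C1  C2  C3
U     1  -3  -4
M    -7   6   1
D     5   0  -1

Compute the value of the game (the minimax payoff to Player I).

Row minima: U → -4, M → -7, D → -1; maximin = -1.
Column maxima: C1 → 5, C2 → 6, C3 → 1; minimax = 1.
-1 ≠ 1, so there is no saddle point; optimal play is mixed.
U is strictly dominated by D, so Player I never plays it.
C2 is strictly dominated by C3 (it gives Player I strictly more in every row), so Player II never plays it.
On the remaining 2×2 (M, D vs C1, C3):
Let Player I play M with probability p. Expected payoff against C1: (-7)p + 5(1−p) = −12p + 5; against C3: 1p + (-1)(1−p) = 2p − 1.
Setting these equal: −12p + 5 = 2p − 1 ⇒ −14p = -6 ⇒ p = 3/7, and the value is (-12)·(3/7) + 5 = -1/7.
For Player II: with q = P(C1), equating M's and D's payoffs gives −8q + 1 = 6q − 1 ⇒ q = 1/7.

-1/7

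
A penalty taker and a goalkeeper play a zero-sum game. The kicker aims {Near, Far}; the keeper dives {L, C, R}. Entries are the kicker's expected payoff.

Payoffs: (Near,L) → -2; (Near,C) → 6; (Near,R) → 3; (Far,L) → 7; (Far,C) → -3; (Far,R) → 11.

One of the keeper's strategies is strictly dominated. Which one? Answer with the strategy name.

R

L holds the kicker's payoff strictly below R in every row: -2 < 3, 7 < 11.
So R is strictly dominated for the keeper.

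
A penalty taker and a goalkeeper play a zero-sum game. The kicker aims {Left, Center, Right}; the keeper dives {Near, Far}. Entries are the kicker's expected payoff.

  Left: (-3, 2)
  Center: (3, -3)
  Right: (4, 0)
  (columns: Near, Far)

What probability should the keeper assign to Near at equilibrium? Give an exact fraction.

Row minima: Left → -3, Center → -3, Right → 0; maximin = 0.
Column maxima: Near → 4, Far → 2; minimax = 2.
0 ≠ 2, so there is no saddle point; optimal play is mixed.
Center is strictly dominated by Right, so the kicker never plays it.
On the remaining 2×2 (Left, Right vs Near, Far):
Let the kicker play Left with probability p. Expected payoff against Near: (-3)p + 4(1−p) = −7p + 4; against Far: 2p + 0(1−p) = 2p.
Setting these equal: −7p + 4 = 2p ⇒ −9p = -4 ⇒ p = 4/9, and the value is (-7)·(4/9) + 4 = 8/9.
For the keeper: with q = P(Near), equating Left's and Right's payoffs gives −5q + 2 = 4q ⇒ q = 2/9.

2/9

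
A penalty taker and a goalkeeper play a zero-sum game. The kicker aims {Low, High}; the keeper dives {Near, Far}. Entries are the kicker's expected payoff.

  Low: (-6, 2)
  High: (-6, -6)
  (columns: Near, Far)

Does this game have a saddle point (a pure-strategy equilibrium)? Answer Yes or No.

Row minima: Low → -6, High → -6; maximin = -6.
Column maxima: Near → -6, Far → 2; minimax = -6.
maximin = minimax = -6, so a saddle point exists.

Yes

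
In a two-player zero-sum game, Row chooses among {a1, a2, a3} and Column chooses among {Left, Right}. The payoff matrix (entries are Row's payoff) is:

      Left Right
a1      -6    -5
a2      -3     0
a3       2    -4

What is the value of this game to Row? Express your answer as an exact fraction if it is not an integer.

-4/3

Row minima: a1 → -6, a2 → -3, a3 → -4; maximin = -3.
Column maxima: Left → 2, Right → 0; minimax = 0.
-3 ≠ 0, so there is no saddle point; optimal play is mixed.
a1 is strictly dominated by a2, so Row never plays it.
On the remaining 2×2 (a2, a3 vs Left, Right):
Let Row play a2 with probability p. Expected payoff against Left: (-3)p + 2(1−p) = −5p + 2; against Right: 0p + (-4)(1−p) = 4p − 4.
Setting these equal: −5p + 2 = 4p − 4 ⇒ −9p = -6 ⇒ p = 2/3, and the value is (-5)·(2/3) + 2 = -4/3.
For Column: with q = P(Left), equating a2's and a3's payoffs gives −3q = 6q − 4 ⇒ q = 4/9.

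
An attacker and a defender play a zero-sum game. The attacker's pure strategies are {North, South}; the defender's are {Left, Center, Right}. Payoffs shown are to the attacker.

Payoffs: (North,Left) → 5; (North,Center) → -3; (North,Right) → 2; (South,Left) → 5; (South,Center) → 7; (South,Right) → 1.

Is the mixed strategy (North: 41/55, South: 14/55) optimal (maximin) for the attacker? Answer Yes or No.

No

Against Left this mix gives (41/55)·5 + (14/55)·5 = 5.
Against Center this mix gives (41/55)·(-3) + (14/55)·7 = -5/11.
Against Right this mix gives (41/55)·2 + (14/55)·1 = 96/55.
The defender will play Center, holding the attacker to -5/11. Shifting weight toward the row that does better against Center would raise this floor (the equalizing mix achieves 17/11 against both Center and Right), so the proposed strategy is not optimal.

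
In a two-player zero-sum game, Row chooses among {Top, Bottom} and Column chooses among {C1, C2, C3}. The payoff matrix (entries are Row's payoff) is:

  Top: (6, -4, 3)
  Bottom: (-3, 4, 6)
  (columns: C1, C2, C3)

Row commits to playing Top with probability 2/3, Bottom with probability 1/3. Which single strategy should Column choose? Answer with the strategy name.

C2

If Column plays C1, Row's expected payoff is (2/3)·6 + (1/3)·(-3) = 3.
If Column plays C2, Row's expected payoff is (2/3)·(-4) + (1/3)·4 = -4/3.
If Column plays C3, Row's expected payoff is (2/3)·3 + (1/3)·6 = 4.
Column minimizes Row's payoff; the smallest is -4/3, so the best response is C2.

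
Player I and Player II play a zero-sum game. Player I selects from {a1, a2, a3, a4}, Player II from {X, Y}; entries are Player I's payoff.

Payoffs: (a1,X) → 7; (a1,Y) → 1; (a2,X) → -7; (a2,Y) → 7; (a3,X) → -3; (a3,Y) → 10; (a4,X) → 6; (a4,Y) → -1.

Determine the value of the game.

73/19

Row minima: a1 → 1, a2 → -7, a3 → -3, a4 → -1; maximin = 1.
Column maxima: X → 7, Y → 10; minimax = 7.
1 ≠ 7, so there is no saddle point; optimal play is mixed.
a2 is strictly dominated by a3, so Player I never plays it.
a4 is strictly dominated by a1, so Player I never plays it.
On the remaining 2×2 (a1, a3 vs X, Y):
Let Player I play a1 with probability p. Expected payoff against X: 7p + (-3)(1−p) = 10p − 3; against Y: 1p + 10(1−p) = −9p + 10.
Setting these equal: 10p − 3 = −9p + 10 ⇒ 19p = 13 ⇒ p = 13/19, and the value is (10)·(13/19) − 3 = 73/19.
For Player II: with q = P(X), equating a1's and a3's payoffs gives 6q + 1 = −13q + 10 ⇒ q = 9/19.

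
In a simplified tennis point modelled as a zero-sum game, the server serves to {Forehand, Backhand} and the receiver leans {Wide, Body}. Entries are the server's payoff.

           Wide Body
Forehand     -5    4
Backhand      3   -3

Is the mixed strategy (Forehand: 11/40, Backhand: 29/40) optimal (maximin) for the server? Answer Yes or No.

No

Against Wide this mix gives (11/40)·(-5) + (29/40)·3 = 4/5.
Against Body this mix gives (11/40)·4 + (29/40)·(-3) = -43/40.
The receiver will play Body, holding the server to -43/40. Shifting weight toward the row that does better against Body would raise this floor (the equalizing mix achieves -1/5 against both Body and Wide), so the proposed strategy is not optimal.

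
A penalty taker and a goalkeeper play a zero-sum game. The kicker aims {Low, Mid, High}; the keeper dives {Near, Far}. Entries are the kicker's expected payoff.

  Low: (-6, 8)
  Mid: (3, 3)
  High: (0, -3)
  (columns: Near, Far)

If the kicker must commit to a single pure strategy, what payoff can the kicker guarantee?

3

Row minima: Low → -6, Mid → 3, High → -3.
The best of these is 3.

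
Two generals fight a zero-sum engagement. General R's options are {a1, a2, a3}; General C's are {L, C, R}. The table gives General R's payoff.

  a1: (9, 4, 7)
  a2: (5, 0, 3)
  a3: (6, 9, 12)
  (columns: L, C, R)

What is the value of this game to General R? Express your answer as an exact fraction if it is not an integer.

57/8

Row minima: a1 → 4, a2 → 0, a3 → 6; maximin = 6.
Column maxima: L → 9, C → 9, R → 12; minimax = 9.
6 ≠ 9, so there is no saddle point; optimal play is mixed.
a2 is strictly dominated by a1, so General R never plays it.
R is strictly dominated by C (it gives General R strictly more in every row), so General C never plays it.
On the remaining 2×2 (a1, a3 vs L, C):
Let General R play a1 with probability p. Expected payoff against L: 9p + 6(1−p) = 3p + 6; against C: 4p + 9(1−p) = −5p + 9.
Setting these equal: 3p + 6 = −5p + 9 ⇒ 8p = 3 ⇒ p = 3/8, and the value is (3)·(3/8) + 6 = 57/8.
For General C: with q = P(L), equating a1's and a3's payoffs gives 5q + 4 = −3q + 9 ⇒ q = 5/8.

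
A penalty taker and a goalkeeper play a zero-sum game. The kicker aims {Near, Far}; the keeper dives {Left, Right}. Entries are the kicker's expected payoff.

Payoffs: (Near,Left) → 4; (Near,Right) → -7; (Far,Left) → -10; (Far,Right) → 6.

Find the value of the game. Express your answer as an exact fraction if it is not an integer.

-46/27

Row minima: Near → -7, Far → -10; maximin = -7.
Column maxima: Left → 4, Right → 6; minimax = 4.
-7 ≠ 4, so there is no saddle point; optimal play is mixed.
Let the kicker play Near with probability p. Expected payoff against Left: 4p + (-10)(1−p) = 14p − 10; against Right: (-7)p + 6(1−p) = −13p + 6.
Setting these equal: 14p − 10 = −13p + 6 ⇒ 27p = 16 ⇒ p = 16/27, and the value is (14)·(16/27) − 10 = -46/27.
For the keeper: with q = P(Left), equating Near's and Far's payoffs gives 11q − 7 = −16q + 6 ⇒ q = 13/27.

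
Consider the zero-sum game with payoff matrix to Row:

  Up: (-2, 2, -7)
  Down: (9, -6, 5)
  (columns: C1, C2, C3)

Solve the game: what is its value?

Row minima: Up → -7, Down → -6; maximin = -6.
Column maxima: C1 → 9, C2 → 2, C3 → 5; minimax = 2.
-6 ≠ 2, so there is no saddle point; optimal play is mixed.
C1 is strictly dominated by C3 (it gives Row strictly more in every row), so Column never plays it.
On the remaining 2×2 (Up, Down vs C2, C3):
Let Row play Up with probability p. Expected payoff against C2: 2p + (-6)(1−p) = 8p − 6; against C3: (-7)p + 5(1−p) = −12p + 5.
Setting these equal: 8p − 6 = −12p + 5 ⇒ 20p = 11 ⇒ p = 11/20, and the value is (8)·(11/20) − 6 = -8/5.
For Column: with q = P(C2), equating Up's and Down's payoffs gives 9q − 7 = −11q + 5 ⇒ q = 3/5.

-8/5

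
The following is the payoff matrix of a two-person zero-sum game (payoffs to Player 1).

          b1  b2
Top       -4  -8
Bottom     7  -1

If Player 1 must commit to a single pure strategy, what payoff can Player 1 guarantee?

Row minima: Top → -8, Bottom → -1.
The best of these is -1.

-1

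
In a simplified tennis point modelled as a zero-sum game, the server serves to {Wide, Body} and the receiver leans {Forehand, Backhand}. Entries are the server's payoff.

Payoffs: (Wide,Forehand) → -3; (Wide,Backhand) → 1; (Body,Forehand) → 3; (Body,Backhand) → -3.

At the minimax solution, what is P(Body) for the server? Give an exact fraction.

2/5

Row minima: Wide → -3, Body → -3; maximin = -3.
Column maxima: Forehand → 3, Backhand → 1; minimax = 1.
-3 ≠ 1, so there is no saddle point; optimal play is mixed.
Let the server play Wide with probability p. Expected payoff against Forehand: (-3)p + 3(1−p) = −6p + 3; against Backhand: 1p + (-3)(1−p) = 4p − 3.
Setting these equal: −6p + 3 = 4p − 3 ⇒ −10p = -6 ⇒ p = 3/5, and the value is (-6)·(3/5) + 3 = -3/5.
For the receiver: with q = P(Forehand), equating Wide's and Body's payoffs gives −4q + 1 = 6q − 3 ⇒ q = 2/5.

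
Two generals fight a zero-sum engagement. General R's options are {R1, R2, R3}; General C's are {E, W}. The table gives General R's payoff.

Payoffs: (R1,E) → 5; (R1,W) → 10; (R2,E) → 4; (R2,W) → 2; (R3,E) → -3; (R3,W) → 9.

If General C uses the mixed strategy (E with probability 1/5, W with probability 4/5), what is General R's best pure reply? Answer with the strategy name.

Expected payoff of R1: (1/5)·5 + (4/5)·10 = 9.
Expected payoff of R2: (1/5)·4 + (4/5)·2 = 12/5.
Expected payoff of R3: (1/5)·(-3) + (4/5)·9 = 33/5.
The largest is 9, so General R's best response is R1.

R1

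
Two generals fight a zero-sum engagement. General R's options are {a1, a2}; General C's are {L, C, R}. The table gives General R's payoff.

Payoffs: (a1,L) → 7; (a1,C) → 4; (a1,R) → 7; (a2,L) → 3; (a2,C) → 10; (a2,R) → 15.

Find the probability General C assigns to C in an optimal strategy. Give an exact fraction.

2/5

Row minima: a1 → 4, a2 → 3; maximin = 4.
Column maxima: L → 7, C → 10, R → 15; minimax = 7.
4 ≠ 7, so there is no saddle point; optimal play is mixed.
R is strictly dominated by C (it gives General R strictly more in every row), so General C never plays it.
On the remaining 2×2 (a1, a2 vs L, C):
Let General R play a1 with probability p. Expected payoff against L: 7p + 3(1−p) = 4p + 3; against C: 4p + 10(1−p) = −6p + 10.
Setting these equal: 4p + 3 = −6p + 10 ⇒ 10p = 7 ⇒ p = 7/10, and the value is (4)·(7/10) + 3 = 29/5.
For General C: with q = P(L), equating a1's and a2's payoffs gives 3q + 4 = −7q + 10 ⇒ q = 3/5.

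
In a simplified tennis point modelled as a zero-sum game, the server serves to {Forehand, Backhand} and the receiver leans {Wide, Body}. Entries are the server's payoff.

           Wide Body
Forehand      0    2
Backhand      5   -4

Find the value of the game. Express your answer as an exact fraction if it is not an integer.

Row minima: Forehand → 0, Backhand → -4; maximin = 0.
Column maxima: Wide → 5, Body → 2; minimax = 2.
0 ≠ 2, so there is no saddle point; optimal play is mixed.
Let the server play Forehand with probability p. Expected payoff against Wide: 0p + 5(1−p) = −5p + 5; against Body: 2p + (-4)(1−p) = 6p − 4.
Setting these equal: −5p + 5 = 6p − 4 ⇒ −11p = -9 ⇒ p = 9/11, and the value is (-5)·(9/11) + 5 = 10/11.
For the receiver: with q = P(Wide), equating Forehand's and Backhand's payoffs gives −2q + 2 = 9q − 4 ⇒ q = 6/11.

10/11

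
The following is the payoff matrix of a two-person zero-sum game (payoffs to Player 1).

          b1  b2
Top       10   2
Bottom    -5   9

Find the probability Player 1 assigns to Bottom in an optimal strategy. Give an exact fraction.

4/11

Row minima: Top → 2, Bottom → -5; maximin = 2.
Column maxima: b1 → 10, b2 → 9; minimax = 9.
2 ≠ 9, so there is no saddle point; optimal play is mixed.
Let Player 1 play Top with probability p. Expected payoff against b1: 10p + (-5)(1−p) = 15p − 5; against b2: 2p + 9(1−p) = −7p + 9.
Setting these equal: 15p − 5 = −7p + 9 ⇒ 22p = 14 ⇒ p = 7/11, and the value is (15)·(7/11) − 5 = 50/11.
For Player 2: with q = P(b1), equating Top's and Bottom's payoffs gives 8q + 2 = −14q + 9 ⇒ q = 7/22.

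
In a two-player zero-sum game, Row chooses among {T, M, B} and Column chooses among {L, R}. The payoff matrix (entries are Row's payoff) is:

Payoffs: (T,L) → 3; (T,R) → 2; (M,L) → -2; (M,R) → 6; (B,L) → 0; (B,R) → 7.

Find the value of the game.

Row minima: T → 2, M → -2, B → 0; maximin = 2.
Column maxima: L → 3, R → 7; minimax = 3.
2 ≠ 3, so there is no saddle point; optimal play is mixed.
M is strictly dominated by B, so Row never plays it.
On the remaining 2×2 (T, B vs L, R):
Let Row play T with probability p. Expected payoff against L: 3p + 0(1−p) = 3p; against R: 2p + 7(1−p) = −5p + 7.
Setting these equal: 3p = −5p + 7 ⇒ 8p = 7 ⇒ p = 7/8, and the value is (3)·(7/8) = 21/8.
For Column: with q = P(L), equating T's and B's payoffs gives q + 2 = −7q + 7 ⇒ q = 5/8.

21/8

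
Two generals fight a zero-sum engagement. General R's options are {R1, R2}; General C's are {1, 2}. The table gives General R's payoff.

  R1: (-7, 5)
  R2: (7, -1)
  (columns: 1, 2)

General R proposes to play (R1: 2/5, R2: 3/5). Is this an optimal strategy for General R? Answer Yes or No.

Yes

Against 1 this mix gives (2/5)·(-7) + (3/5)·7 = 7/5.
Against 2 this mix gives (2/5)·5 + (3/5)·(-1) = 7/5.
All of General C's active replies (1, 2) yield 7/5, and no column does worse for General R. The mix makes General C indifferent and guarantees 7/5, so it is optimal.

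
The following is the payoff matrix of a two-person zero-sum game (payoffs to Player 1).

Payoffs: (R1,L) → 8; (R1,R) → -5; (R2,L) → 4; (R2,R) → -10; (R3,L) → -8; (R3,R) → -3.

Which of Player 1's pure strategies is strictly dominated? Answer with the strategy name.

R2

R1 gives a strictly higher payoff than R2 against every column: 8 > 4, -5 > -10.
So R2 is strictly dominated and Player 1 never plays it.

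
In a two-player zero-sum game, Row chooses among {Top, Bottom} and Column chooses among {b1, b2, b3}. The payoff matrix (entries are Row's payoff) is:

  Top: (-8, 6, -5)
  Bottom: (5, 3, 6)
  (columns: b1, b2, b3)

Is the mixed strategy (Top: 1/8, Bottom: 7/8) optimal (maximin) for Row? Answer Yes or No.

Against b1 this mix gives (1/8)·(-8) + (7/8)·5 = 27/8.
Against b2 this mix gives (1/8)·6 + (7/8)·3 = 27/8.
Against b3 this mix gives (1/8)·(-5) + (7/8)·6 = 37/8.
All of Column's active replies (b1, b2) yield 27/8, and no column does worse for Row. The mix makes Column indifferent and guarantees 27/8, so it is optimal.

Yes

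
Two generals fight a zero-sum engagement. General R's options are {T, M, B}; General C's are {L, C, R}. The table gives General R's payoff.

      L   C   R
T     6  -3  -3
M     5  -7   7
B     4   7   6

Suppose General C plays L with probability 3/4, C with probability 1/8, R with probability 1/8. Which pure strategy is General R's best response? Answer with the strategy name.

Expected payoff of T: (3/4)·6 + (1/8)·(-3) + (1/8)·(-3) = 15/4.
Expected payoff of M: (3/4)·5 + (1/8)·(-7) + (1/8)·7 = 15/4.
Expected payoff of B: (3/4)·4 + (1/8)·7 + (1/8)·6 = 37/8.
The largest is 37/8, so General R's best response is B.

B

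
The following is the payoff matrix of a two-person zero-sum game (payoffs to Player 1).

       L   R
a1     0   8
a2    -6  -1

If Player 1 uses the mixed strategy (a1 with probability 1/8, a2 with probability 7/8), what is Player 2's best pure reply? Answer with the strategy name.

If Player 2 plays L, Player 1's expected payoff is (1/8)·0 + (7/8)·(-6) = -21/4.
If Player 2 plays R, Player 1's expected payoff is (1/8)·8 + (7/8)·(-1) = 1/8.
Player 2 minimizes Player 1's payoff; the smallest is -21/4, so the best response is L.

L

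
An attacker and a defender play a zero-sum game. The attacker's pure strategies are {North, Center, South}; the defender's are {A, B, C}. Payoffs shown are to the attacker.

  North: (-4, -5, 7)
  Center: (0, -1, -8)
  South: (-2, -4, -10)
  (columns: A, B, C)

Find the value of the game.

-47/19

Row minima: North → -5, Center → -8, South → -10; maximin = -5.
Column maxima: A → 0, B → -1, C → 7; minimax = -1.
-5 ≠ -1, so there is no saddle point; optimal play is mixed.
South is strictly dominated by Center, so the attacker never plays it.
A is strictly dominated by B (it gives the attacker strictly more in every row), so the defender never plays it.
On the remaining 2×2 (North, Center vs B, C):
Let the attacker play North with probability p. Expected payoff against B: (-5)p + (-1)(1−p) = −4p − 1; against C: 7p + (-8)(1−p) = 15p − 8.
Setting these equal: −4p − 1 = 15p − 8 ⇒ −19p = -7 ⇒ p = 7/19, and the value is (-4)·(7/19) − 1 = -47/19.
For the defender: with q = P(B), equating North's and Center's payoffs gives −12q + 7 = 7q − 8 ⇒ q = 15/19.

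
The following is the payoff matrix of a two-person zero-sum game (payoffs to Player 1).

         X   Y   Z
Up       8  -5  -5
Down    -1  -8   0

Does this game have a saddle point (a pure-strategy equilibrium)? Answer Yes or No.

Row minima: Up → -5, Down → -8; maximin = -5.
Column maxima: X → 8, Y → -5, Z → 0; minimax = -5.
maximin = minimax = -5, so a saddle point exists.

Yes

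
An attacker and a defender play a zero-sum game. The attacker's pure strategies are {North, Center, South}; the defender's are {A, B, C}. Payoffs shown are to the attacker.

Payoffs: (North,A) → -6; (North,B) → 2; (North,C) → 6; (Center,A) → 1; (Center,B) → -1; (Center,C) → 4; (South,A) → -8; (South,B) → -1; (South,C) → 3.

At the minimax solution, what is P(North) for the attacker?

1/5

Row minima: North → -6, Center → -1, South → -8; maximin = -1.
Column maxima: A → 1, B → 2, C → 6; minimax = 1.
-1 ≠ 1, so there is no saddle point; optimal play is mixed.
South is strictly dominated by North, so the attacker never plays it.
C is strictly dominated by A (it gives the attacker strictly more in every row), so the defender never plays it.
On the remaining 2×2 (North, Center vs A, B):
Let the attacker play North with probability p. Expected payoff against A: (-6)p + 1(1−p) = −7p + 1; against B: 2p + (-1)(1−p) = 3p − 1.
Setting these equal: −7p + 1 = 3p − 1 ⇒ −10p = -2 ⇒ p = 1/5, and the value is (-7)·(1/5) + 1 = -2/5.
For the defender: with q = P(A), equating North's and Center's payoffs gives −8q + 2 = 2q − 1 ⇒ q = 3/10.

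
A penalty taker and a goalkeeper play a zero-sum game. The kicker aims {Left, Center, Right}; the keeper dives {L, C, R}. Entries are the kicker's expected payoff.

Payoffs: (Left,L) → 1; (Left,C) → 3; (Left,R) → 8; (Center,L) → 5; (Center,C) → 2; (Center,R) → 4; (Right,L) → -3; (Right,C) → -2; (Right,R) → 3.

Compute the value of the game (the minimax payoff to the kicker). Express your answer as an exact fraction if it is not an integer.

13/5

Row minima: Left → 1, Center → 2, Right → -3; maximin = 2.
Column maxima: L → 5, C → 3, R → 8; minimax = 3.
2 ≠ 3, so there is no saddle point; optimal play is mixed.
Right is strictly dominated by Left, so the kicker never plays it.
R is strictly dominated by C (it gives the kicker strictly more in every row), so the keeper never plays it.
On the remaining 2×2 (Left, Center vs L, C):
Let the kicker play Left with probability p. Expected payoff against L: 1p + 5(1−p) = −4p + 5; against C: 3p + 2(1−p) = p + 2.
Setting these equal: −4p + 5 = p + 2 ⇒ −5p = -3 ⇒ p = 3/5, and the value is (-4)·(3/5) + 5 = 13/5.
For the keeper: with q = P(L), equating Left's and Center's payoffs gives −2q + 3 = 3q + 2 ⇒ q = 1/5.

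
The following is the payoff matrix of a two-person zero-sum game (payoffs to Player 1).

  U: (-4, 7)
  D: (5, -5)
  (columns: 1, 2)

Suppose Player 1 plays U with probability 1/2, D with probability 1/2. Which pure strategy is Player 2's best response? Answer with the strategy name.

If Player 2 plays 1, Player 1's expected payoff is (1/2)·(-4) + (1/2)·5 = 1/2.
If Player 2 plays 2, Player 1's expected payoff is (1/2)·7 + (1/2)·(-5) = 1.
Player 2 minimizes Player 1's payoff; the smallest is 1/2, so the best response is 1.

1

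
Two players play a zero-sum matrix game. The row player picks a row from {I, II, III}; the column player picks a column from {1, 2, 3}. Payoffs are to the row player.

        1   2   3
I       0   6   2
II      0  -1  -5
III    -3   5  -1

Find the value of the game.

0

Row minima: I → 0, II → -5, III → -3; maximin = 0.
Column maxima: 1 → 0, 2 → 6, 3 → 2; minimax = 0.
Since maximin = minimax = 0, there is a saddle point and the value is 0.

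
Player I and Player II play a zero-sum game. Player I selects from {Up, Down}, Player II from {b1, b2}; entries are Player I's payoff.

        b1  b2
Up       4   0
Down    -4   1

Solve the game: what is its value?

4/9

Row minima: Up → 0, Down → -4; maximin = 0.
Column maxima: b1 → 4, b2 → 1; minimax = 1.
0 ≠ 1, so there is no saddle point; optimal play is mixed.
Let Player I play Up with probability p. Expected payoff against b1: 4p + (-4)(1−p) = 8p − 4; against b2: 0p + 1(1−p) = −p + 1.
Setting these equal: 8p − 4 = −p + 1 ⇒ 9p = 5 ⇒ p = 5/9, and the value is (8)·(5/9) − 4 = 4/9.
For Player II: with q = P(b1), equating Up's and Down's payoffs gives 4q = −5q + 1 ⇒ q = 1/9.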